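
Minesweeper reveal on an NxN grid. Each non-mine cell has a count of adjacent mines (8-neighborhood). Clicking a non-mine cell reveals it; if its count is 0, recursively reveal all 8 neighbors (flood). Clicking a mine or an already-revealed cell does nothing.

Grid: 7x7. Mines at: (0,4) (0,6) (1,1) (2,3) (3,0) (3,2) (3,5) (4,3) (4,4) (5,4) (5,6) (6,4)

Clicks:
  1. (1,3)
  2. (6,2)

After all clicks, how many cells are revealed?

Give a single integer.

Answer: 12

Derivation:
Click 1 (1,3) count=2: revealed 1 new [(1,3)] -> total=1
Click 2 (6,2) count=0: revealed 11 new [(4,0) (4,1) (4,2) (5,0) (5,1) (5,2) (5,3) (6,0) (6,1) (6,2) (6,3)] -> total=12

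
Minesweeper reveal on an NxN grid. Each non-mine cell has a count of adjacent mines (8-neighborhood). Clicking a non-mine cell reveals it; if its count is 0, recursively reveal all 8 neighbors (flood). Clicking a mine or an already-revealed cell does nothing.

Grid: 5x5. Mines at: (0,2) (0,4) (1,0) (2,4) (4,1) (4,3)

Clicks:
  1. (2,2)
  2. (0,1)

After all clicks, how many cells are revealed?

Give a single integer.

Answer: 10

Derivation:
Click 1 (2,2) count=0: revealed 9 new [(1,1) (1,2) (1,3) (2,1) (2,2) (2,3) (3,1) (3,2) (3,3)] -> total=9
Click 2 (0,1) count=2: revealed 1 new [(0,1)] -> total=10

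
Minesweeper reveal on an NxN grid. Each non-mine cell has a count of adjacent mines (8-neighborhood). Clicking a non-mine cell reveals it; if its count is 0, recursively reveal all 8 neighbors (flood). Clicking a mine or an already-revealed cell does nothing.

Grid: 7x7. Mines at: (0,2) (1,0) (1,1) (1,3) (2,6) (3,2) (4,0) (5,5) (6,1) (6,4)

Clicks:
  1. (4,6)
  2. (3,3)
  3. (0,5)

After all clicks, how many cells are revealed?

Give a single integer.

Click 1 (4,6) count=1: revealed 1 new [(4,6)] -> total=1
Click 2 (3,3) count=1: revealed 1 new [(3,3)] -> total=2
Click 3 (0,5) count=0: revealed 6 new [(0,4) (0,5) (0,6) (1,4) (1,5) (1,6)] -> total=8

Answer: 8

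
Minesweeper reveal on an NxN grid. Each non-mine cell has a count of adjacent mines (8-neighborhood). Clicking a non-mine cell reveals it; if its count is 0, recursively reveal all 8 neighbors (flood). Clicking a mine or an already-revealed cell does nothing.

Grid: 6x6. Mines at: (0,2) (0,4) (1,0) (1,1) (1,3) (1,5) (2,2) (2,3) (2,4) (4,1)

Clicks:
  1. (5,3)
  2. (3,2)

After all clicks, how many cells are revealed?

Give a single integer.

Answer: 12

Derivation:
Click 1 (5,3) count=0: revealed 12 new [(3,2) (3,3) (3,4) (3,5) (4,2) (4,3) (4,4) (4,5) (5,2) (5,3) (5,4) (5,5)] -> total=12
Click 2 (3,2) count=3: revealed 0 new [(none)] -> total=12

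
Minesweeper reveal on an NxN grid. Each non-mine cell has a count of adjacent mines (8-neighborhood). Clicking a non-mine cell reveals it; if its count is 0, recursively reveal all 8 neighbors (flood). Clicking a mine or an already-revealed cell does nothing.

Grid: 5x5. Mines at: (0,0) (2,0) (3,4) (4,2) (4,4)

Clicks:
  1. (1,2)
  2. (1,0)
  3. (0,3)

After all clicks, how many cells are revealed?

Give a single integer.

Answer: 16

Derivation:
Click 1 (1,2) count=0: revealed 15 new [(0,1) (0,2) (0,3) (0,4) (1,1) (1,2) (1,3) (1,4) (2,1) (2,2) (2,3) (2,4) (3,1) (3,2) (3,3)] -> total=15
Click 2 (1,0) count=2: revealed 1 new [(1,0)] -> total=16
Click 3 (0,3) count=0: revealed 0 new [(none)] -> total=16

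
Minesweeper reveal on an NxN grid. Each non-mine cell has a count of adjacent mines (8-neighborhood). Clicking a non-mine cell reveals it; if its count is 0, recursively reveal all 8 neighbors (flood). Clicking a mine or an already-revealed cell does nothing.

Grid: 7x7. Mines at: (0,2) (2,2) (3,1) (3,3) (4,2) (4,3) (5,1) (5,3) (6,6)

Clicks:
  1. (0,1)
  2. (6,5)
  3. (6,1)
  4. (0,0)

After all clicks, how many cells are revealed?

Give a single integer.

Click 1 (0,1) count=1: revealed 1 new [(0,1)] -> total=1
Click 2 (6,5) count=1: revealed 1 new [(6,5)] -> total=2
Click 3 (6,1) count=1: revealed 1 new [(6,1)] -> total=3
Click 4 (0,0) count=0: revealed 5 new [(0,0) (1,0) (1,1) (2,0) (2,1)] -> total=8

Answer: 8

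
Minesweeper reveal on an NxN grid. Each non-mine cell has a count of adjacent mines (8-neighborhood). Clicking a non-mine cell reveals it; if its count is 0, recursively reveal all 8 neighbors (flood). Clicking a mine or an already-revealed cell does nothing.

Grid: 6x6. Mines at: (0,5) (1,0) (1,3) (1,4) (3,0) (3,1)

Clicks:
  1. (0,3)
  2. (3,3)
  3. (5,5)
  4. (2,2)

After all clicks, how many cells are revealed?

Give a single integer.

Click 1 (0,3) count=2: revealed 1 new [(0,3)] -> total=1
Click 2 (3,3) count=0: revealed 20 new [(2,2) (2,3) (2,4) (2,5) (3,2) (3,3) (3,4) (3,5) (4,0) (4,1) (4,2) (4,3) (4,4) (4,5) (5,0) (5,1) (5,2) (5,3) (5,4) (5,5)] -> total=21
Click 3 (5,5) count=0: revealed 0 new [(none)] -> total=21
Click 4 (2,2) count=2: revealed 0 new [(none)] -> total=21

Answer: 21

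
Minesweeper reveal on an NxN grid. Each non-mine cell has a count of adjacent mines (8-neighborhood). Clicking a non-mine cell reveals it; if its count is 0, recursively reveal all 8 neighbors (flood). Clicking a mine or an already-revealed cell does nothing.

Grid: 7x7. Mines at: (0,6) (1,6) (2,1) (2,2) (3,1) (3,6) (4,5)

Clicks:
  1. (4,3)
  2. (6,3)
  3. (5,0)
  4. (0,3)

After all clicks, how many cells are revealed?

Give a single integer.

Answer: 38

Derivation:
Click 1 (4,3) count=0: revealed 22 new [(3,2) (3,3) (3,4) (4,0) (4,1) (4,2) (4,3) (4,4) (5,0) (5,1) (5,2) (5,3) (5,4) (5,5) (5,6) (6,0) (6,1) (6,2) (6,3) (6,4) (6,5) (6,6)] -> total=22
Click 2 (6,3) count=0: revealed 0 new [(none)] -> total=22
Click 3 (5,0) count=0: revealed 0 new [(none)] -> total=22
Click 4 (0,3) count=0: revealed 16 new [(0,0) (0,1) (0,2) (0,3) (0,4) (0,5) (1,0) (1,1) (1,2) (1,3) (1,4) (1,5) (2,3) (2,4) (2,5) (3,5)] -> total=38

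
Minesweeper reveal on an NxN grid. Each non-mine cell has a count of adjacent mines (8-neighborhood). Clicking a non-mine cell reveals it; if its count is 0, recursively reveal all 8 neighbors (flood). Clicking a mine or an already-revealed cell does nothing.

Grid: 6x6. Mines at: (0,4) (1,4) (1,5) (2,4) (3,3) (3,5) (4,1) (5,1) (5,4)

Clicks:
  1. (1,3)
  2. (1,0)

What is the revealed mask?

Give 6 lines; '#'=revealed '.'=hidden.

Click 1 (1,3) count=3: revealed 1 new [(1,3)] -> total=1
Click 2 (1,0) count=0: revealed 14 new [(0,0) (0,1) (0,2) (0,3) (1,0) (1,1) (1,2) (2,0) (2,1) (2,2) (2,3) (3,0) (3,1) (3,2)] -> total=15

Answer: ####..
####..
####..
###...
......
......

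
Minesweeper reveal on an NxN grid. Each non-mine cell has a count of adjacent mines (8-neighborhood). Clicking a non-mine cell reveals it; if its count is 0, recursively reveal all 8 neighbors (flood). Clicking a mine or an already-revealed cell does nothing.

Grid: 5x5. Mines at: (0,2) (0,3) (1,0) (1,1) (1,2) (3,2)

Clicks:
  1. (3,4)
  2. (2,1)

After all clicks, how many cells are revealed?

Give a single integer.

Answer: 9

Derivation:
Click 1 (3,4) count=0: revealed 8 new [(1,3) (1,4) (2,3) (2,4) (3,3) (3,4) (4,3) (4,4)] -> total=8
Click 2 (2,1) count=4: revealed 1 new [(2,1)] -> total=9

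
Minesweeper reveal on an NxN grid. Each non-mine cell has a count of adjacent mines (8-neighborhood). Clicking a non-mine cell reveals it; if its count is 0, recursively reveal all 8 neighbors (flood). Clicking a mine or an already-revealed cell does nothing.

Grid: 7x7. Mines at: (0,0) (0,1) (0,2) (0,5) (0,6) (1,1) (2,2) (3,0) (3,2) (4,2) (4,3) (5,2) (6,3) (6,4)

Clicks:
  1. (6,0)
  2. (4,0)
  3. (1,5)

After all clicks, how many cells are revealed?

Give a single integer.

Click 1 (6,0) count=0: revealed 6 new [(4,0) (4,1) (5,0) (5,1) (6,0) (6,1)] -> total=6
Click 2 (4,0) count=1: revealed 0 new [(none)] -> total=6
Click 3 (1,5) count=2: revealed 1 new [(1,5)] -> total=7

Answer: 7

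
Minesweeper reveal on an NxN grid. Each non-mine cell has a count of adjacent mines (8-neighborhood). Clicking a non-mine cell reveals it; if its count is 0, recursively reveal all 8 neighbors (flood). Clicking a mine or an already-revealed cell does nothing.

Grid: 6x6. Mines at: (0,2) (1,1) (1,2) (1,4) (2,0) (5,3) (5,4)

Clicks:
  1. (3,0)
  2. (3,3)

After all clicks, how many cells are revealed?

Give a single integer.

Answer: 20

Derivation:
Click 1 (3,0) count=1: revealed 1 new [(3,0)] -> total=1
Click 2 (3,3) count=0: revealed 19 new [(2,1) (2,2) (2,3) (2,4) (2,5) (3,1) (3,2) (3,3) (3,4) (3,5) (4,0) (4,1) (4,2) (4,3) (4,4) (4,5) (5,0) (5,1) (5,2)] -> total=20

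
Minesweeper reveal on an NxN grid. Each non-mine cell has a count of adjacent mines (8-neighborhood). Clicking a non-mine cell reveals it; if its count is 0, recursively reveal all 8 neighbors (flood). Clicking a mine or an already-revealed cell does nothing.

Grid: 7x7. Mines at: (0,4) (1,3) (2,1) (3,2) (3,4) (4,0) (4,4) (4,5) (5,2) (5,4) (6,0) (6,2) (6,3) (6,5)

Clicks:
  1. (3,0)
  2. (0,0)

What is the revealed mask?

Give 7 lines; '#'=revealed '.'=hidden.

Answer: ###....
###....
.......
#......
.......
.......
.......

Derivation:
Click 1 (3,0) count=2: revealed 1 new [(3,0)] -> total=1
Click 2 (0,0) count=0: revealed 6 new [(0,0) (0,1) (0,2) (1,0) (1,1) (1,2)] -> total=7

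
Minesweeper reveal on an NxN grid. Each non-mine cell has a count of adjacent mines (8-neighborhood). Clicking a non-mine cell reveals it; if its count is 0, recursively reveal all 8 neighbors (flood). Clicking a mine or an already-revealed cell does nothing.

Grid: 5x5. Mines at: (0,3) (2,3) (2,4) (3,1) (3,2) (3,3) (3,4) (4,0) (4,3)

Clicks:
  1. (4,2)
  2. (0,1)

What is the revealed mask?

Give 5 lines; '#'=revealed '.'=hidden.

Click 1 (4,2) count=4: revealed 1 new [(4,2)] -> total=1
Click 2 (0,1) count=0: revealed 9 new [(0,0) (0,1) (0,2) (1,0) (1,1) (1,2) (2,0) (2,1) (2,2)] -> total=10

Answer: ###..
###..
###..
.....
..#..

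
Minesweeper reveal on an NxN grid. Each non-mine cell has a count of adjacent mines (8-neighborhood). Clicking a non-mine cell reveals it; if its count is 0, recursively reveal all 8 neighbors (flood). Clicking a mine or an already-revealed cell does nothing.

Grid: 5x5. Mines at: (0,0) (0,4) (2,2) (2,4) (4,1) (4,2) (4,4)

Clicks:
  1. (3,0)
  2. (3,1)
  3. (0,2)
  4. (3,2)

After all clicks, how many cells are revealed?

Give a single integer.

Click 1 (3,0) count=1: revealed 1 new [(3,0)] -> total=1
Click 2 (3,1) count=3: revealed 1 new [(3,1)] -> total=2
Click 3 (0,2) count=0: revealed 6 new [(0,1) (0,2) (0,3) (1,1) (1,2) (1,3)] -> total=8
Click 4 (3,2) count=3: revealed 1 new [(3,2)] -> total=9

Answer: 9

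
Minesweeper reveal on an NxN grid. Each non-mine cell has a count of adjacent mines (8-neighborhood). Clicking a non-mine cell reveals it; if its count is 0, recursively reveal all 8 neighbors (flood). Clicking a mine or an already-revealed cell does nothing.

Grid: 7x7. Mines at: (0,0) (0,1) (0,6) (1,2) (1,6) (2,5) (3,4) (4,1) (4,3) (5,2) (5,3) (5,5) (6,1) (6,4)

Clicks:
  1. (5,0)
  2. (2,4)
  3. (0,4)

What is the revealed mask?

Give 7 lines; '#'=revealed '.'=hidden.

Click 1 (5,0) count=2: revealed 1 new [(5,0)] -> total=1
Click 2 (2,4) count=2: revealed 1 new [(2,4)] -> total=2
Click 3 (0,4) count=0: revealed 6 new [(0,3) (0,4) (0,5) (1,3) (1,4) (1,5)] -> total=8

Answer: ...###.
...###.
....#..
.......
.......
#......
.......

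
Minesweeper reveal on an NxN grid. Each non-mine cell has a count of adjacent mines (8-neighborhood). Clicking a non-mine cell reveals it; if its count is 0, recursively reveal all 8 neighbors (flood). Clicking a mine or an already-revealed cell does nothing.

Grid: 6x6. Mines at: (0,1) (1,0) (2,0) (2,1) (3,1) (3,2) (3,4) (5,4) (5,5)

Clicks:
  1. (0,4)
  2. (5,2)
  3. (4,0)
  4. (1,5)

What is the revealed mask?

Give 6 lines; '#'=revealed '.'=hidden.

Click 1 (0,4) count=0: revealed 12 new [(0,2) (0,3) (0,4) (0,5) (1,2) (1,3) (1,4) (1,5) (2,2) (2,3) (2,4) (2,5)] -> total=12
Click 2 (5,2) count=0: revealed 8 new [(4,0) (4,1) (4,2) (4,3) (5,0) (5,1) (5,2) (5,3)] -> total=20
Click 3 (4,0) count=1: revealed 0 new [(none)] -> total=20
Click 4 (1,5) count=0: revealed 0 new [(none)] -> total=20

Answer: ..####
..####
..####
......
####..
####..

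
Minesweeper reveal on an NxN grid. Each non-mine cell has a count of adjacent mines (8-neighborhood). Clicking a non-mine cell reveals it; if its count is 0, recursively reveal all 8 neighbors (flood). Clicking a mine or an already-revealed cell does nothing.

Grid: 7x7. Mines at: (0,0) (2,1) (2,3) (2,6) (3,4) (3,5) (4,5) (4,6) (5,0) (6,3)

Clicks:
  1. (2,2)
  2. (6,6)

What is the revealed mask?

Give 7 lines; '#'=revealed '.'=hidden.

Click 1 (2,2) count=2: revealed 1 new [(2,2)] -> total=1
Click 2 (6,6) count=0: revealed 6 new [(5,4) (5,5) (5,6) (6,4) (6,5) (6,6)] -> total=7

Answer: .......
.......
..#....
.......
.......
....###
....###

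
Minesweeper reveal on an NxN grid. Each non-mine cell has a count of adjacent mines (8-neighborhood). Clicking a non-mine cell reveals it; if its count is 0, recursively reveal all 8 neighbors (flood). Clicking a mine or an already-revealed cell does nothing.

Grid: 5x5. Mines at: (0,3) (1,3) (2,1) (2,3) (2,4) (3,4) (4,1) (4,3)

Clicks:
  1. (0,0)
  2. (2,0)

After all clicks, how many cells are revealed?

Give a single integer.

Answer: 7

Derivation:
Click 1 (0,0) count=0: revealed 6 new [(0,0) (0,1) (0,2) (1,0) (1,1) (1,2)] -> total=6
Click 2 (2,0) count=1: revealed 1 new [(2,0)] -> total=7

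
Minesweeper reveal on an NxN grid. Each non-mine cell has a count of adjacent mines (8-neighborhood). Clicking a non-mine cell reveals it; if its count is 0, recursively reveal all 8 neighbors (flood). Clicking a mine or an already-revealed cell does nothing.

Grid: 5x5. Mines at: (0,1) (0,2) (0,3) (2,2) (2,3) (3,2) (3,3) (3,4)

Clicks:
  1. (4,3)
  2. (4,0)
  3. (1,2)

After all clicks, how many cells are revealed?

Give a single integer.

Answer: 10

Derivation:
Click 1 (4,3) count=3: revealed 1 new [(4,3)] -> total=1
Click 2 (4,0) count=0: revealed 8 new [(1,0) (1,1) (2,0) (2,1) (3,0) (3,1) (4,0) (4,1)] -> total=9
Click 3 (1,2) count=5: revealed 1 new [(1,2)] -> total=10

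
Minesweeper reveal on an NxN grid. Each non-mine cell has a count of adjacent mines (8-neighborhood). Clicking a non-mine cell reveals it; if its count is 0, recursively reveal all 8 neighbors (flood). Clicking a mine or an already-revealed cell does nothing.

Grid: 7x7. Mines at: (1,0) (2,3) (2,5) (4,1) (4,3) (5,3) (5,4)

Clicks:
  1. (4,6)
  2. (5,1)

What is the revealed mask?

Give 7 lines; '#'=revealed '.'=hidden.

Click 1 (4,6) count=0: revealed 8 new [(3,5) (3,6) (4,5) (4,6) (5,5) (5,6) (6,5) (6,6)] -> total=8
Click 2 (5,1) count=1: revealed 1 new [(5,1)] -> total=9

Answer: .......
.......
.......
.....##
.....##
.#...##
.....##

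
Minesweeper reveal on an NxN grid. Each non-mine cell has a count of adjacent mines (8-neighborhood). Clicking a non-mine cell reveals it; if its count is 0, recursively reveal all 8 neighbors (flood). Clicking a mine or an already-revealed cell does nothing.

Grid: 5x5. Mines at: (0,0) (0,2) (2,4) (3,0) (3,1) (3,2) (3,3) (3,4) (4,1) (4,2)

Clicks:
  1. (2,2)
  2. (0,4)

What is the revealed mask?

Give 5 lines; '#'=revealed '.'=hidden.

Click 1 (2,2) count=3: revealed 1 new [(2,2)] -> total=1
Click 2 (0,4) count=0: revealed 4 new [(0,3) (0,4) (1,3) (1,4)] -> total=5

Answer: ...##
...##
..#..
.....
.....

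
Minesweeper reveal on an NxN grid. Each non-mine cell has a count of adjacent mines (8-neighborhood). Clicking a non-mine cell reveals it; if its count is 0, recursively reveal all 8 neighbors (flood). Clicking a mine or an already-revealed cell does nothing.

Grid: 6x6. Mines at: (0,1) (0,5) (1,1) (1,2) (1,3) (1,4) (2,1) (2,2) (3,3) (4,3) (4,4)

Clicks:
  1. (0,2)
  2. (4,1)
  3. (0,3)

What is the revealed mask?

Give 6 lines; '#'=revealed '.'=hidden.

Answer: ..##..
......
......
###...
###...
###...

Derivation:
Click 1 (0,2) count=4: revealed 1 new [(0,2)] -> total=1
Click 2 (4,1) count=0: revealed 9 new [(3,0) (3,1) (3,2) (4,0) (4,1) (4,2) (5,0) (5,1) (5,2)] -> total=10
Click 3 (0,3) count=3: revealed 1 new [(0,3)] -> total=11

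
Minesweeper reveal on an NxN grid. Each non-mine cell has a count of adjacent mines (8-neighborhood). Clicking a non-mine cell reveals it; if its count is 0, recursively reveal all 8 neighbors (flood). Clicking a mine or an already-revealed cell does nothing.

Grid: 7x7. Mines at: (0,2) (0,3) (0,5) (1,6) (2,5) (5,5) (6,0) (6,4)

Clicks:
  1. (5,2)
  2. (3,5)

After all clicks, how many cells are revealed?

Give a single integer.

Click 1 (5,2) count=0: revealed 30 new [(0,0) (0,1) (1,0) (1,1) (1,2) (1,3) (1,4) (2,0) (2,1) (2,2) (2,3) (2,4) (3,0) (3,1) (3,2) (3,3) (3,4) (4,0) (4,1) (4,2) (4,3) (4,4) (5,0) (5,1) (5,2) (5,3) (5,4) (6,1) (6,2) (6,3)] -> total=30
Click 2 (3,5) count=1: revealed 1 new [(3,5)] -> total=31

Answer: 31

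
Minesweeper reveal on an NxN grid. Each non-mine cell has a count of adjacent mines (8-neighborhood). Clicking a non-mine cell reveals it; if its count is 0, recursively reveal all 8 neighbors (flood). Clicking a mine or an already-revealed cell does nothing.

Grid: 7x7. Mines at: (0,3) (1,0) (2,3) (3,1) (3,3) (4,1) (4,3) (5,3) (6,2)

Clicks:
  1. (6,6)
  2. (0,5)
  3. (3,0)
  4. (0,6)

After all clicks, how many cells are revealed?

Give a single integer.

Answer: 22

Derivation:
Click 1 (6,6) count=0: revealed 21 new [(0,4) (0,5) (0,6) (1,4) (1,5) (1,6) (2,4) (2,5) (2,6) (3,4) (3,5) (3,6) (4,4) (4,5) (4,6) (5,4) (5,5) (5,6) (6,4) (6,5) (6,6)] -> total=21
Click 2 (0,5) count=0: revealed 0 new [(none)] -> total=21
Click 3 (3,0) count=2: revealed 1 new [(3,0)] -> total=22
Click 4 (0,6) count=0: revealed 0 new [(none)] -> total=22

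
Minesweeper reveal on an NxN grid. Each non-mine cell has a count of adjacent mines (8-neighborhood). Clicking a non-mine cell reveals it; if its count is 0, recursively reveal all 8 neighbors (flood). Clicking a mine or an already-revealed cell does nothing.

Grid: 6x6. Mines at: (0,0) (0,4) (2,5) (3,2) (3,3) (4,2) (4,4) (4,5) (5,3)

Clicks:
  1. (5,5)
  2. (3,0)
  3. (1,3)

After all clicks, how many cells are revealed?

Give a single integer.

Answer: 12

Derivation:
Click 1 (5,5) count=2: revealed 1 new [(5,5)] -> total=1
Click 2 (3,0) count=0: revealed 10 new [(1,0) (1,1) (2,0) (2,1) (3,0) (3,1) (4,0) (4,1) (5,0) (5,1)] -> total=11
Click 3 (1,3) count=1: revealed 1 new [(1,3)] -> total=12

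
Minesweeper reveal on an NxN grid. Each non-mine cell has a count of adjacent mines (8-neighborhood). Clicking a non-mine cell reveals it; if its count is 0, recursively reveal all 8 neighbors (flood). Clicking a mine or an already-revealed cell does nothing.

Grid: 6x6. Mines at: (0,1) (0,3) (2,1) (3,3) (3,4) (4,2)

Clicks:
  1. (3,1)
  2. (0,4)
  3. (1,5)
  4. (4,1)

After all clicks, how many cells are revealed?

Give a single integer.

Answer: 8

Derivation:
Click 1 (3,1) count=2: revealed 1 new [(3,1)] -> total=1
Click 2 (0,4) count=1: revealed 1 new [(0,4)] -> total=2
Click 3 (1,5) count=0: revealed 5 new [(0,5) (1,4) (1,5) (2,4) (2,5)] -> total=7
Click 4 (4,1) count=1: revealed 1 new [(4,1)] -> total=8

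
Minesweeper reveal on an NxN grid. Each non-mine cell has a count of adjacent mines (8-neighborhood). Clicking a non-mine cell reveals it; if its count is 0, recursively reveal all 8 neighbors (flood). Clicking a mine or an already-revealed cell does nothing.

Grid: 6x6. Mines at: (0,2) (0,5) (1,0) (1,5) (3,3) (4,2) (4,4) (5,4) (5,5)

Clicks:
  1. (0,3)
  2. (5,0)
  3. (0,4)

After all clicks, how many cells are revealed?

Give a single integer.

Click 1 (0,3) count=1: revealed 1 new [(0,3)] -> total=1
Click 2 (5,0) count=0: revealed 8 new [(2,0) (2,1) (3,0) (3,1) (4,0) (4,1) (5,0) (5,1)] -> total=9
Click 3 (0,4) count=2: revealed 1 new [(0,4)] -> total=10

Answer: 10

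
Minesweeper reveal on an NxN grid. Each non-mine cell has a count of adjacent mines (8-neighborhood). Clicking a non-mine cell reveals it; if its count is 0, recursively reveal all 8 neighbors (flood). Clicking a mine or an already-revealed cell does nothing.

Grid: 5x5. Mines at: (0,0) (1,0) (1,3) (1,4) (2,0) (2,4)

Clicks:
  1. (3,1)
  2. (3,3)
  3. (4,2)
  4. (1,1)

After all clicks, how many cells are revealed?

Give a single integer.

Click 1 (3,1) count=1: revealed 1 new [(3,1)] -> total=1
Click 2 (3,3) count=1: revealed 1 new [(3,3)] -> total=2
Click 3 (4,2) count=0: revealed 11 new [(2,1) (2,2) (2,3) (3,0) (3,2) (3,4) (4,0) (4,1) (4,2) (4,3) (4,4)] -> total=13
Click 4 (1,1) count=3: revealed 1 new [(1,1)] -> total=14

Answer: 14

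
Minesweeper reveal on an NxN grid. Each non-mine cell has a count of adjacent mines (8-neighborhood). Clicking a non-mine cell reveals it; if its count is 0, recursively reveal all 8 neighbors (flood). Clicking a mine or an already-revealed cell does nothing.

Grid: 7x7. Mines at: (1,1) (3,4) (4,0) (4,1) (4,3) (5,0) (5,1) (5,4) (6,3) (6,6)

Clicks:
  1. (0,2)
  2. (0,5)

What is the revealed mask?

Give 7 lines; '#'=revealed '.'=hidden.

Answer: ..#####
..#####
..#####
.....##
.....##
.....##
.......

Derivation:
Click 1 (0,2) count=1: revealed 1 new [(0,2)] -> total=1
Click 2 (0,5) count=0: revealed 20 new [(0,3) (0,4) (0,5) (0,6) (1,2) (1,3) (1,4) (1,5) (1,6) (2,2) (2,3) (2,4) (2,5) (2,6) (3,5) (3,6) (4,5) (4,6) (5,5) (5,6)] -> total=21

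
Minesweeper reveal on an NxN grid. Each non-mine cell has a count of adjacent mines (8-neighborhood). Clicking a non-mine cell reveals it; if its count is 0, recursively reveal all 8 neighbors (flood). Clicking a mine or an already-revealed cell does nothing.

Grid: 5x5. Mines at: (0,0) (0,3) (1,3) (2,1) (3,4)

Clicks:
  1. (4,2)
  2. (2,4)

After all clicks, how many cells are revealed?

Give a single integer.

Answer: 9

Derivation:
Click 1 (4,2) count=0: revealed 8 new [(3,0) (3,1) (3,2) (3,3) (4,0) (4,1) (4,2) (4,3)] -> total=8
Click 2 (2,4) count=2: revealed 1 new [(2,4)] -> total=9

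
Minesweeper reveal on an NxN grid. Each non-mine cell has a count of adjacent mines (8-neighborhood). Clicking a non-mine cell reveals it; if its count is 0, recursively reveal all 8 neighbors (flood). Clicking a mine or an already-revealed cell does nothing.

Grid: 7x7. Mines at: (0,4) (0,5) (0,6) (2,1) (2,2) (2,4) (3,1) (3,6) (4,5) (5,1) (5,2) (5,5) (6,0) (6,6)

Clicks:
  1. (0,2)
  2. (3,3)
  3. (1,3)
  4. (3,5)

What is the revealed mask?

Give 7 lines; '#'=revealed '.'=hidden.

Answer: ####...
####...
.......
...#.#.
.......
.......
.......

Derivation:
Click 1 (0,2) count=0: revealed 8 new [(0,0) (0,1) (0,2) (0,3) (1,0) (1,1) (1,2) (1,3)] -> total=8
Click 2 (3,3) count=2: revealed 1 new [(3,3)] -> total=9
Click 3 (1,3) count=3: revealed 0 new [(none)] -> total=9
Click 4 (3,5) count=3: revealed 1 new [(3,5)] -> total=10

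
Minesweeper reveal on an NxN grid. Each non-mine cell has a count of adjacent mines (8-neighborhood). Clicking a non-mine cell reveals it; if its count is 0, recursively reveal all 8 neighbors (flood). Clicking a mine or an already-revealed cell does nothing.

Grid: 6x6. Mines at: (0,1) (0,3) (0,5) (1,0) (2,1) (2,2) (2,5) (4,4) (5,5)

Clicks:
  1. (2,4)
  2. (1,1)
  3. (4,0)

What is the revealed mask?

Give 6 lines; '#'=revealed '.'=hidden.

Click 1 (2,4) count=1: revealed 1 new [(2,4)] -> total=1
Click 2 (1,1) count=4: revealed 1 new [(1,1)] -> total=2
Click 3 (4,0) count=0: revealed 12 new [(3,0) (3,1) (3,2) (3,3) (4,0) (4,1) (4,2) (4,3) (5,0) (5,1) (5,2) (5,3)] -> total=14

Answer: ......
.#....
....#.
####..
####..
####..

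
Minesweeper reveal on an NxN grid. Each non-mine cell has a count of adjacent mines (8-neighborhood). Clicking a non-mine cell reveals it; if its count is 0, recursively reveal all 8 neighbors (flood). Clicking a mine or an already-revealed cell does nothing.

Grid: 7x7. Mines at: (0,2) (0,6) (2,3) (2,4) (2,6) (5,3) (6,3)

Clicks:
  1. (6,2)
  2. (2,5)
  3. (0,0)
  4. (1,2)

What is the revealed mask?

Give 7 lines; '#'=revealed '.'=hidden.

Click 1 (6,2) count=2: revealed 1 new [(6,2)] -> total=1
Click 2 (2,5) count=2: revealed 1 new [(2,5)] -> total=2
Click 3 (0,0) count=0: revealed 19 new [(0,0) (0,1) (1,0) (1,1) (1,2) (2,0) (2,1) (2,2) (3,0) (3,1) (3,2) (4,0) (4,1) (4,2) (5,0) (5,1) (5,2) (6,0) (6,1)] -> total=21
Click 4 (1,2) count=2: revealed 0 new [(none)] -> total=21

Answer: ##.....
###....
###..#.
###....
###....
###....
###....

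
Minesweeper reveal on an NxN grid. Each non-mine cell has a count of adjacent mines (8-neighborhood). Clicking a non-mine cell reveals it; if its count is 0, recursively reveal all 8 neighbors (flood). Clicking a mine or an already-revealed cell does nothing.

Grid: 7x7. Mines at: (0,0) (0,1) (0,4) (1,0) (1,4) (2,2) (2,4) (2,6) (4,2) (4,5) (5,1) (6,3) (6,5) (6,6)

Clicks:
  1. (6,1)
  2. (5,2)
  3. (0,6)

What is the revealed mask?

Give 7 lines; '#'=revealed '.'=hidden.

Answer: .....##
.....##
.......
.......
.......
..#....
.#.....

Derivation:
Click 1 (6,1) count=1: revealed 1 new [(6,1)] -> total=1
Click 2 (5,2) count=3: revealed 1 new [(5,2)] -> total=2
Click 3 (0,6) count=0: revealed 4 new [(0,5) (0,6) (1,5) (1,6)] -> total=6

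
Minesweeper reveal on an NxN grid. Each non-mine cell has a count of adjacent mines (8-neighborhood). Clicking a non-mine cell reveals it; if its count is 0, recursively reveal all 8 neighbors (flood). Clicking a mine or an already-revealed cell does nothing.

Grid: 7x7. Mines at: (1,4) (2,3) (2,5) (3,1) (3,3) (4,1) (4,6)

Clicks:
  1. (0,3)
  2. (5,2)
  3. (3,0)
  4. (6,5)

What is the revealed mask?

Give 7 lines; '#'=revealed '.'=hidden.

Answer: ...#...
.......
.......
#......
..####.
#######
#######

Derivation:
Click 1 (0,3) count=1: revealed 1 new [(0,3)] -> total=1
Click 2 (5,2) count=1: revealed 1 new [(5,2)] -> total=2
Click 3 (3,0) count=2: revealed 1 new [(3,0)] -> total=3
Click 4 (6,5) count=0: revealed 17 new [(4,2) (4,3) (4,4) (4,5) (5,0) (5,1) (5,3) (5,4) (5,5) (5,6) (6,0) (6,1) (6,2) (6,3) (6,4) (6,5) (6,6)] -> total=20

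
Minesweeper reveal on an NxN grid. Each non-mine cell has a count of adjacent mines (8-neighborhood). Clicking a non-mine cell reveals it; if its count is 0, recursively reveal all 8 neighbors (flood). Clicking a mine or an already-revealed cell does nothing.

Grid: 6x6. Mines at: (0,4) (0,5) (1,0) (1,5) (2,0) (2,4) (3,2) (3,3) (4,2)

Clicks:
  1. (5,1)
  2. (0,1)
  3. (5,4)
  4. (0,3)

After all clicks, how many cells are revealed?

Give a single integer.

Click 1 (5,1) count=1: revealed 1 new [(5,1)] -> total=1
Click 2 (0,1) count=1: revealed 1 new [(0,1)] -> total=2
Click 3 (5,4) count=0: revealed 8 new [(3,4) (3,5) (4,3) (4,4) (4,5) (5,3) (5,4) (5,5)] -> total=10
Click 4 (0,3) count=1: revealed 1 new [(0,3)] -> total=11

Answer: 11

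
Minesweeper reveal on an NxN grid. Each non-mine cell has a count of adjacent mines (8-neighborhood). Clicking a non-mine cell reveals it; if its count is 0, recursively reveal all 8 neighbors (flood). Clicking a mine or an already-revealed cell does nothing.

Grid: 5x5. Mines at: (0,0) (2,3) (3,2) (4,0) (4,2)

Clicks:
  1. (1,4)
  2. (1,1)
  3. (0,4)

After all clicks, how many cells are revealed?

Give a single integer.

Click 1 (1,4) count=1: revealed 1 new [(1,4)] -> total=1
Click 2 (1,1) count=1: revealed 1 new [(1,1)] -> total=2
Click 3 (0,4) count=0: revealed 6 new [(0,1) (0,2) (0,3) (0,4) (1,2) (1,3)] -> total=8

Answer: 8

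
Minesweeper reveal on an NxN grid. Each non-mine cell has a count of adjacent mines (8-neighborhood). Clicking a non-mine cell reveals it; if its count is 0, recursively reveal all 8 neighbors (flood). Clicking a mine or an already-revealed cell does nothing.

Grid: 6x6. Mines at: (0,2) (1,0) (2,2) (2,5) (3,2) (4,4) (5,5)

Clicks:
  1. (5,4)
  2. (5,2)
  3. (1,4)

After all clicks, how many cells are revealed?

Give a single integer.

Answer: 14

Derivation:
Click 1 (5,4) count=2: revealed 1 new [(5,4)] -> total=1
Click 2 (5,2) count=0: revealed 12 new [(2,0) (2,1) (3,0) (3,1) (4,0) (4,1) (4,2) (4,3) (5,0) (5,1) (5,2) (5,3)] -> total=13
Click 3 (1,4) count=1: revealed 1 new [(1,4)] -> total=14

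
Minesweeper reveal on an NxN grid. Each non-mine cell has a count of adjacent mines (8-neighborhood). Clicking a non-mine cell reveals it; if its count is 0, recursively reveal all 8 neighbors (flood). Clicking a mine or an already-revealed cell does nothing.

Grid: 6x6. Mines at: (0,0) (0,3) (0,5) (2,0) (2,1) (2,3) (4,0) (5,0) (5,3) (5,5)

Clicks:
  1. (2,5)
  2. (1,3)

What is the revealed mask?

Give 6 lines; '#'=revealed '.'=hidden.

Answer: ......
...###
....##
....##
....##
......

Derivation:
Click 1 (2,5) count=0: revealed 8 new [(1,4) (1,5) (2,4) (2,5) (3,4) (3,5) (4,4) (4,5)] -> total=8
Click 2 (1,3) count=2: revealed 1 new [(1,3)] -> total=9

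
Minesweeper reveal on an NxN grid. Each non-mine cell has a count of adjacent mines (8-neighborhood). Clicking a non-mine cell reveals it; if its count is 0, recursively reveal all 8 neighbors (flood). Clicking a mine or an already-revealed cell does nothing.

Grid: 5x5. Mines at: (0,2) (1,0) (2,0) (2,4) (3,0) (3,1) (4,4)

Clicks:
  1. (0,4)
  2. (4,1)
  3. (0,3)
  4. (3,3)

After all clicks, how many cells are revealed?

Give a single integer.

Click 1 (0,4) count=0: revealed 4 new [(0,3) (0,4) (1,3) (1,4)] -> total=4
Click 2 (4,1) count=2: revealed 1 new [(4,1)] -> total=5
Click 3 (0,3) count=1: revealed 0 new [(none)] -> total=5
Click 4 (3,3) count=2: revealed 1 new [(3,3)] -> total=6

Answer: 6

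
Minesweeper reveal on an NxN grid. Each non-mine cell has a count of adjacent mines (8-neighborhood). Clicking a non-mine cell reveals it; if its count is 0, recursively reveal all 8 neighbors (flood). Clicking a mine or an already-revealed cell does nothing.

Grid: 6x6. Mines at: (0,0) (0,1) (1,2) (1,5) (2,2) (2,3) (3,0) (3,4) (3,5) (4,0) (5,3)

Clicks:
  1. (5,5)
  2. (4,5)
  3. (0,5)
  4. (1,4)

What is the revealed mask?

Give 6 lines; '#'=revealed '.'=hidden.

Answer: .....#
....#.
......
......
....##
....##

Derivation:
Click 1 (5,5) count=0: revealed 4 new [(4,4) (4,5) (5,4) (5,5)] -> total=4
Click 2 (4,5) count=2: revealed 0 new [(none)] -> total=4
Click 3 (0,5) count=1: revealed 1 new [(0,5)] -> total=5
Click 4 (1,4) count=2: revealed 1 new [(1,4)] -> total=6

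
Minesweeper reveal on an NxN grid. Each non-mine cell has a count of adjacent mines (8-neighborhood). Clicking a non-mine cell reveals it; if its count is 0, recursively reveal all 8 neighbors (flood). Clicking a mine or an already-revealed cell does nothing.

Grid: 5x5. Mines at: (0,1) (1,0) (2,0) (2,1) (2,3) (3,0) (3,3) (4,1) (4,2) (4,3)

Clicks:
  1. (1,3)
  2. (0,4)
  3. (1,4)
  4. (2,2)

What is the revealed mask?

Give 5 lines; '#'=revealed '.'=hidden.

Click 1 (1,3) count=1: revealed 1 new [(1,3)] -> total=1
Click 2 (0,4) count=0: revealed 5 new [(0,2) (0,3) (0,4) (1,2) (1,4)] -> total=6
Click 3 (1,4) count=1: revealed 0 new [(none)] -> total=6
Click 4 (2,2) count=3: revealed 1 new [(2,2)] -> total=7

Answer: ..###
..###
..#..
.....
.....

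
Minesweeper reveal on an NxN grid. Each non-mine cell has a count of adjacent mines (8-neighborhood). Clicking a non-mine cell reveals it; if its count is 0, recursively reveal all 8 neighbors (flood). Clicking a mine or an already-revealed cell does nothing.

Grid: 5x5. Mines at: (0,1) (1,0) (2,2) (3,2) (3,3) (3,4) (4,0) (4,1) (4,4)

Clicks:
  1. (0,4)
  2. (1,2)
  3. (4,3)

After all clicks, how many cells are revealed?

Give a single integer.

Click 1 (0,4) count=0: revealed 8 new [(0,2) (0,3) (0,4) (1,2) (1,3) (1,4) (2,3) (2,4)] -> total=8
Click 2 (1,2) count=2: revealed 0 new [(none)] -> total=8
Click 3 (4,3) count=4: revealed 1 new [(4,3)] -> total=9

Answer: 9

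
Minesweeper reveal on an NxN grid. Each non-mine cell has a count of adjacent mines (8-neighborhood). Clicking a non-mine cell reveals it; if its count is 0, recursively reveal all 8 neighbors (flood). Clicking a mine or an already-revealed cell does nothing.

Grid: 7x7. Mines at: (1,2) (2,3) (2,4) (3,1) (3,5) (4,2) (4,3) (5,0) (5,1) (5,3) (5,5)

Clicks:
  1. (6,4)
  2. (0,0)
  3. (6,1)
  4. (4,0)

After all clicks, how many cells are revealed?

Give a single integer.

Answer: 9

Derivation:
Click 1 (6,4) count=2: revealed 1 new [(6,4)] -> total=1
Click 2 (0,0) count=0: revealed 6 new [(0,0) (0,1) (1,0) (1,1) (2,0) (2,1)] -> total=7
Click 3 (6,1) count=2: revealed 1 new [(6,1)] -> total=8
Click 4 (4,0) count=3: revealed 1 new [(4,0)] -> total=9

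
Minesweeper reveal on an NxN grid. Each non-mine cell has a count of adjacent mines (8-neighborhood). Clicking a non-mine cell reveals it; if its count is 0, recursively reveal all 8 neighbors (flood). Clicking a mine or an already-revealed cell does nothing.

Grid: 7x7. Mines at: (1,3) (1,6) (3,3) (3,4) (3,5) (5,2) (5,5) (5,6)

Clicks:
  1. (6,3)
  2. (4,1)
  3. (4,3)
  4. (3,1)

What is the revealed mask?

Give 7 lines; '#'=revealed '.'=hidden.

Click 1 (6,3) count=1: revealed 1 new [(6,3)] -> total=1
Click 2 (4,1) count=1: revealed 1 new [(4,1)] -> total=2
Click 3 (4,3) count=3: revealed 1 new [(4,3)] -> total=3
Click 4 (3,1) count=0: revealed 18 new [(0,0) (0,1) (0,2) (1,0) (1,1) (1,2) (2,0) (2,1) (2,2) (3,0) (3,1) (3,2) (4,0) (4,2) (5,0) (5,1) (6,0) (6,1)] -> total=21

Answer: ###....
###....
###....
###....
####...
##.....
##.#...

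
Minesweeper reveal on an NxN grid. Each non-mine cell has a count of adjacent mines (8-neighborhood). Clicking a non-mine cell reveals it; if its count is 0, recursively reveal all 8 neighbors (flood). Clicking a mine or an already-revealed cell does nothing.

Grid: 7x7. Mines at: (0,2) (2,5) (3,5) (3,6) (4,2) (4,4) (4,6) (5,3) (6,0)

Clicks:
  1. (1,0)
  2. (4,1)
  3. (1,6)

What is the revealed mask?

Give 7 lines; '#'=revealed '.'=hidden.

Click 1 (1,0) count=0: revealed 21 new [(0,0) (0,1) (1,0) (1,1) (1,2) (1,3) (1,4) (2,0) (2,1) (2,2) (2,3) (2,4) (3,0) (3,1) (3,2) (3,3) (3,4) (4,0) (4,1) (5,0) (5,1)] -> total=21
Click 2 (4,1) count=1: revealed 0 new [(none)] -> total=21
Click 3 (1,6) count=1: revealed 1 new [(1,6)] -> total=22

Answer: ##.....
#####.#
#####..
#####..
##.....
##.....
.......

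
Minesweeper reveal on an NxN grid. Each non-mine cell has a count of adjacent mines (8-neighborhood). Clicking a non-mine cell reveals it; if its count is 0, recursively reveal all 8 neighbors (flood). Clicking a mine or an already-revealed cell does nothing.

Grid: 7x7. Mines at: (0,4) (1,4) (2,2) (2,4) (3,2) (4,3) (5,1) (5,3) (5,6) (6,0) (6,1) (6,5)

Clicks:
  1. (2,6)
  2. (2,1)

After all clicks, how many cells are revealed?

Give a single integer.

Click 1 (2,6) count=0: revealed 10 new [(0,5) (0,6) (1,5) (1,6) (2,5) (2,6) (3,5) (3,6) (4,5) (4,6)] -> total=10
Click 2 (2,1) count=2: revealed 1 new [(2,1)] -> total=11

Answer: 11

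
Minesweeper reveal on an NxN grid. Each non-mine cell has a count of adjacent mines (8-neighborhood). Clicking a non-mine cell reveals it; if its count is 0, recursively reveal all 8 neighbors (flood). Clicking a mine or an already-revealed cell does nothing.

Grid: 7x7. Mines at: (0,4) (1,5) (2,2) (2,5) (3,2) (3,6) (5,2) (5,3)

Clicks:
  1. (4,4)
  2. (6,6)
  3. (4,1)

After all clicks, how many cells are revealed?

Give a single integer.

Answer: 10

Derivation:
Click 1 (4,4) count=1: revealed 1 new [(4,4)] -> total=1
Click 2 (6,6) count=0: revealed 8 new [(4,5) (4,6) (5,4) (5,5) (5,6) (6,4) (6,5) (6,6)] -> total=9
Click 3 (4,1) count=2: revealed 1 new [(4,1)] -> total=10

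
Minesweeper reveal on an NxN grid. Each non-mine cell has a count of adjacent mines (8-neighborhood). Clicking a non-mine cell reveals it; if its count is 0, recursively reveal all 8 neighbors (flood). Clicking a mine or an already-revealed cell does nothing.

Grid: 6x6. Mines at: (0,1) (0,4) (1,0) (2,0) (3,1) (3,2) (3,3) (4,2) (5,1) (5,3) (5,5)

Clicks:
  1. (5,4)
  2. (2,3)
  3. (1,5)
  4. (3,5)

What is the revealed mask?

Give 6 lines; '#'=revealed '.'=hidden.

Answer: ......
....##
...###
....##
....##
....#.

Derivation:
Click 1 (5,4) count=2: revealed 1 new [(5,4)] -> total=1
Click 2 (2,3) count=2: revealed 1 new [(2,3)] -> total=2
Click 3 (1,5) count=1: revealed 1 new [(1,5)] -> total=3
Click 4 (3,5) count=0: revealed 7 new [(1,4) (2,4) (2,5) (3,4) (3,5) (4,4) (4,5)] -> total=10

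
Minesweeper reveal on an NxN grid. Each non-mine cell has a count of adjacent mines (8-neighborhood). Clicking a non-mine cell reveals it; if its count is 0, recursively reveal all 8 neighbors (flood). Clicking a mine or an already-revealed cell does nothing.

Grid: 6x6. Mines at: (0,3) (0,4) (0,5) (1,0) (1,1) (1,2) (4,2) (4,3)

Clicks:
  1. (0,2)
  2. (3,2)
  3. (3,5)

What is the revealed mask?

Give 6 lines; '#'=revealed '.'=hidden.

Answer: ..#...
...###
...###
..####
....##
....##

Derivation:
Click 1 (0,2) count=3: revealed 1 new [(0,2)] -> total=1
Click 2 (3,2) count=2: revealed 1 new [(3,2)] -> total=2
Click 3 (3,5) count=0: revealed 13 new [(1,3) (1,4) (1,5) (2,3) (2,4) (2,5) (3,3) (3,4) (3,5) (4,4) (4,5) (5,4) (5,5)] -> total=15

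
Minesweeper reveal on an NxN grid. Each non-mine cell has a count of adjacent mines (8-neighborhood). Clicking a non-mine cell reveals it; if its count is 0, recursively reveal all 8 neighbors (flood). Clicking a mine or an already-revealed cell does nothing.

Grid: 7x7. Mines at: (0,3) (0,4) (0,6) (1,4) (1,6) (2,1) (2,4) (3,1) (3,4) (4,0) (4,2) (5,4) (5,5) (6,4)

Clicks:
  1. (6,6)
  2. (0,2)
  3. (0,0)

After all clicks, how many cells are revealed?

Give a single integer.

Click 1 (6,6) count=1: revealed 1 new [(6,6)] -> total=1
Click 2 (0,2) count=1: revealed 1 new [(0,2)] -> total=2
Click 3 (0,0) count=0: revealed 5 new [(0,0) (0,1) (1,0) (1,1) (1,2)] -> total=7

Answer: 7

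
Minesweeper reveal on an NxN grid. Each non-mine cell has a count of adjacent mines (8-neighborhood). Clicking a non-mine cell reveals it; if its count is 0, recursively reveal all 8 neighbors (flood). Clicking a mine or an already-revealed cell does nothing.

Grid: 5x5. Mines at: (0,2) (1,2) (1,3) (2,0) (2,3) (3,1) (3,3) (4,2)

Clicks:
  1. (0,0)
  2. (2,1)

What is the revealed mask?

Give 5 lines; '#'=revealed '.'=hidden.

Answer: ##...
##...
.#...
.....
.....

Derivation:
Click 1 (0,0) count=0: revealed 4 new [(0,0) (0,1) (1,0) (1,1)] -> total=4
Click 2 (2,1) count=3: revealed 1 new [(2,1)] -> total=5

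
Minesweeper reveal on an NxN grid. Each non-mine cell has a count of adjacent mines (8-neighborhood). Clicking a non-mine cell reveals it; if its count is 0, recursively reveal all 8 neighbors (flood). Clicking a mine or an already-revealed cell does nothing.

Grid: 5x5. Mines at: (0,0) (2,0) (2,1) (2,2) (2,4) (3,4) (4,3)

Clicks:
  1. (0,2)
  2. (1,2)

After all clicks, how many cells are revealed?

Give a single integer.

Answer: 8

Derivation:
Click 1 (0,2) count=0: revealed 8 new [(0,1) (0,2) (0,3) (0,4) (1,1) (1,2) (1,3) (1,4)] -> total=8
Click 2 (1,2) count=2: revealed 0 new [(none)] -> total=8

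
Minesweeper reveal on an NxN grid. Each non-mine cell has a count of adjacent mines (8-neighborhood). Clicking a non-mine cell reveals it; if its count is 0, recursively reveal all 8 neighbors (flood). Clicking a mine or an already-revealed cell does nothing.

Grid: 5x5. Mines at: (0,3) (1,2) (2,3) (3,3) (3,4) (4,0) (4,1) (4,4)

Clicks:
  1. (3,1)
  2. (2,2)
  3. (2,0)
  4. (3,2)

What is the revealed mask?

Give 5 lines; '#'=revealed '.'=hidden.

Answer: ##...
##...
###..
###..
.....

Derivation:
Click 1 (3,1) count=2: revealed 1 new [(3,1)] -> total=1
Click 2 (2,2) count=3: revealed 1 new [(2,2)] -> total=2
Click 3 (2,0) count=0: revealed 7 new [(0,0) (0,1) (1,0) (1,1) (2,0) (2,1) (3,0)] -> total=9
Click 4 (3,2) count=3: revealed 1 new [(3,2)] -> total=10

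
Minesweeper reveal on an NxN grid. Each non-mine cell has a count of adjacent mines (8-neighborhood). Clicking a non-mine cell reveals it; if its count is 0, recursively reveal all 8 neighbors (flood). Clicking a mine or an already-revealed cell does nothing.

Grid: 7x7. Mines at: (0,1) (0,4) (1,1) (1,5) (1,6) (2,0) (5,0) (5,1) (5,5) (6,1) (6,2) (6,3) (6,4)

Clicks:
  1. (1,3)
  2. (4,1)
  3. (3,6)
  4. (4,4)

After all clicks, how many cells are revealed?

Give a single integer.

Answer: 24

Derivation:
Click 1 (1,3) count=1: revealed 1 new [(1,3)] -> total=1
Click 2 (4,1) count=2: revealed 1 new [(4,1)] -> total=2
Click 3 (3,6) count=0: revealed 22 new [(1,2) (1,4) (2,1) (2,2) (2,3) (2,4) (2,5) (2,6) (3,1) (3,2) (3,3) (3,4) (3,5) (3,6) (4,2) (4,3) (4,4) (4,5) (4,6) (5,2) (5,3) (5,4)] -> total=24
Click 4 (4,4) count=1: revealed 0 new [(none)] -> total=24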